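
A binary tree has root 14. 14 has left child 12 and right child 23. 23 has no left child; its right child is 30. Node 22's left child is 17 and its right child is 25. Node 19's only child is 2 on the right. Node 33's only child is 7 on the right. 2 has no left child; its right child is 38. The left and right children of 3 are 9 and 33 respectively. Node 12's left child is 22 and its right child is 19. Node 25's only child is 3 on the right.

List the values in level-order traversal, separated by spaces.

14 12 23 22 19 30 17 25 2 3 38 9 33 7

Level-order visits nodes level by level from the root, left to right within each level.
Level 0: 14
Level 1: 12, 23
Level 2: 22, 19, 30
Level 3: 17, 25, 2
Level 4: 3, 38
Level 5: 9, 33
Level 6: 7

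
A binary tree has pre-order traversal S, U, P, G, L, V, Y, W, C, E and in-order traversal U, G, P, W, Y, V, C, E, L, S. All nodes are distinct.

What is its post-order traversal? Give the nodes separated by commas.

G, W, Y, E, C, V, L, P, U, S

The first element of pre-order is the root; it splits in-order into left and right subtrees.
Root S: left subtree has 9 nodes {U, G, P, W, Y, V, C, E, L}, right has 0 { }.
  Root U: left subtree has 0 nodes { }, right has 8 {G, P, W, Y, V, C, E, L}.
    Root P: left subtree has 1 node {G}, right has 6 {W, Y, V, C, E, L}.
      Root L: left subtree has 5 nodes {W, Y, V, C, E}, right has 0 { }.
        Root V: left subtree has 2 nodes {W, Y}, right has 2 {C, E}.
          Root Y: left subtree has 1 node {W}, right has 0 { }.
          Root C: left subtree has 0 nodes { }, right has 1 {E}.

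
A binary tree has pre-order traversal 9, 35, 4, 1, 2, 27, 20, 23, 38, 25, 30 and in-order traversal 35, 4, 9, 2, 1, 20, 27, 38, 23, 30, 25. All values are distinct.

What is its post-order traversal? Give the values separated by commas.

4, 35, 2, 20, 38, 30, 25, 23, 27, 1, 9

The first element of pre-order is the root; it splits in-order into left and right subtrees.
Root 9: left subtree has 2 nodes {35, 4}, right has 8 {2, 1, 20, 27, 38, 23, 30, 25}.
  Root 35: left subtree has 0 nodes { }, right has 1 {4}.
  Root 1: left subtree has 1 node {2}, right has 6 {20, 27, 38, 23, 30, 25}.
    Root 27: left subtree has 1 node {20}, right has 4 {38, 23, 30, 25}.
      Root 23: left subtree has 1 node {38}, right has 2 {30, 25}.
        Root 25: left subtree has 1 node {30}, right has 0 { }.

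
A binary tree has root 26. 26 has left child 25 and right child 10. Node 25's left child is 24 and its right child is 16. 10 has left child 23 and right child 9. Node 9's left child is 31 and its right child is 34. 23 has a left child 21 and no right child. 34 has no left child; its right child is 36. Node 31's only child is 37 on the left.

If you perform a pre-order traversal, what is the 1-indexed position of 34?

11

Pre-order visits the node, then its left subtree, then its right subtree.
Visit 26.
At 26: go left to 25.
  Visit 25.
  At 25: go left to 24.
    24 is a leaf — visit 24.
  At 25: go right to 16.
    16 is a leaf — visit 16.
At 26: go right to 10.
  Visit 10.
  At 10: go left to 23.
    Visit 23.
    At 23: go left to 21.
      21 is a leaf — visit 21.
    At 23: no right child.
  At 10: go right to 9.
    Visit 9.
    At 9: go left to 31.
      Visit 31.
      At 31: go left to 37.
        37 is a leaf — visit 37.
      At 31: no right child.
    At 9: go right to 34.
      Visit 34.
      At 34: no left child.
      At 34: go right to 36.
        36 is a leaf — visit 36.
Full pre-order sequence: 26, 25, 24, 16, 10, 23, 21, 9, 31, 37, 34, 36.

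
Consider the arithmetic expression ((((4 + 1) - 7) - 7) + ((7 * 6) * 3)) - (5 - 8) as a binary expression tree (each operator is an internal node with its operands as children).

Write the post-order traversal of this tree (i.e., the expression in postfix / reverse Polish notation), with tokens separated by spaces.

Post-order on an expression tree gives postfix notation: for each operator, emit left operand, right operand, then the operator.

4 1 + 7 - 7 - 7 6 * 3 * + 5 8 - -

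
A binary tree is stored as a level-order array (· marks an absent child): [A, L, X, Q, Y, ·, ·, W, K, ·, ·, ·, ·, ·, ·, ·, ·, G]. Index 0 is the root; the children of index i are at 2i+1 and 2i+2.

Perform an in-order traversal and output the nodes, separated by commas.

W, Q, G, K, L, Y, A, X

In-order visits the left subtree, then the node, then the right subtree.
At A: go left to L.
  At L: go left to Q.
    At Q: go left to W.
      W is a leaf — visit W.
    Visit Q.
    At Q: go right to K.
      At K: go left to G.
        G is a leaf — visit G.
      Visit K.
      At K: no right child.
  Visit L.
  At L: go right to Y.
    Y is a leaf — visit Y.
Visit A.
At A: go right to X.
  X is a leaf — visit X.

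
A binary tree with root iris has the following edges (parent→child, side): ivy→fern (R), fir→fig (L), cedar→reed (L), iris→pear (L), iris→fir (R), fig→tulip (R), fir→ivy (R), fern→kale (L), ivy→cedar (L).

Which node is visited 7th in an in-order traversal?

cedar

In-order visits the left subtree, then the node, then the right subtree.
At iris: go left to pear.
  pear is a leaf — visit pear.
Visit iris.
At iris: go right to fir.
  At fir: go left to fig.
    At fig: no left child.
    Visit fig.
    At fig: go right to tulip.
      tulip is a leaf — visit tulip.
  Visit fir.
  At fir: go right to ivy.
    At ivy: go left to cedar.
      At cedar: go left to reed.
        reed is a leaf — visit reed.
      Visit cedar.
      At cedar: no right child.
    Visit ivy.
    At ivy: go right to fern.
      At fern: go left to kale.
        kale is a leaf — visit kale.
      Visit fern.
      At fern: no right child.
Full in-order sequence: pear, iris, fig, tulip, fir, reed, cedar, ivy, kale, fern.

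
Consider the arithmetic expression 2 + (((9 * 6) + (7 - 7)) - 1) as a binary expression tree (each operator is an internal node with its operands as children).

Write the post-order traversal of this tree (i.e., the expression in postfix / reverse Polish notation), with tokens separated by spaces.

2 9 6 * 7 7 - + 1 - +

Post-order on an expression tree gives postfix notation: for each operator, emit left operand, right operand, then the operator.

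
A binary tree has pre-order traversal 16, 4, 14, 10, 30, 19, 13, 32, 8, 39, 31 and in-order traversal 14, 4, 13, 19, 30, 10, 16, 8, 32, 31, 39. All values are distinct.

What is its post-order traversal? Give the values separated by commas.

14, 13, 19, 30, 10, 4, 8, 31, 39, 32, 16

The first element of pre-order is the root; it splits in-order into left and right subtrees.
Root 16: left subtree has 6 nodes {14, 4, 13, 19, 30, 10}, right has 4 {8, 32, 31, 39}.
  Root 4: left subtree has 1 node {14}, right has 4 {13, 19, 30, 10}.
    Root 10: left subtree has 3 nodes {13, 19, 30}, right has 0 { }.
      Root 30: left subtree has 2 nodes {13, 19}, right has 0 { }.
        Root 19: left subtree has 1 node {13}, right has 0 { }.
  Root 32: left subtree has 1 node {8}, right has 2 {31, 39}.
    Root 39: left subtree has 1 node {31}, right has 0 { }.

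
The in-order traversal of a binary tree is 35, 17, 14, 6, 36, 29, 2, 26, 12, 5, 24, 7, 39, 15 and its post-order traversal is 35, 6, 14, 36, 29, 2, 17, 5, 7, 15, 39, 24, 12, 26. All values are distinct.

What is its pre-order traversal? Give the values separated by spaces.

The last element of post-order is the root; it splits in-order into left and right subtrees.
Root 26: left subtree has 7 nodes {35, 17, 14, 6, 36, 29, 2}, right has 6 {12, 5, 24, 7, 39, 15}.
  Root 17: left subtree has 1 node {35}, right has 5 {14, 6, 36, 29, 2}.
    Root 2: left subtree has 4 nodes {14, 6, 36, 29}, right has 0 { }.
      Root 29: left subtree has 3 nodes {14, 6, 36}, right has 0 { }.
        Root 36: left subtree has 2 nodes {14, 6}, right has 0 { }.
          Root 14: left subtree has 0 nodes { }, right has 1 {6}.
  Root 12: left subtree has 0 nodes { }, right has 5 {5, 24, 7, 39, 15}.
    Root 24: left subtree has 1 node {5}, right has 3 {7, 39, 15}.
      Root 39: left subtree has 1 node {7}, right has 1 {15}.

26 17 35 2 29 36 14 6 12 24 5 39 7 15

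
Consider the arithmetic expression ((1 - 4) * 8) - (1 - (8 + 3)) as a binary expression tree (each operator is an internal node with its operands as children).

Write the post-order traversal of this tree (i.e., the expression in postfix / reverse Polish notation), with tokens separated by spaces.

1 4 - 8 * 1 8 3 + - -

Post-order on an expression tree gives postfix notation: for each operator, emit left operand, right operand, then the operator.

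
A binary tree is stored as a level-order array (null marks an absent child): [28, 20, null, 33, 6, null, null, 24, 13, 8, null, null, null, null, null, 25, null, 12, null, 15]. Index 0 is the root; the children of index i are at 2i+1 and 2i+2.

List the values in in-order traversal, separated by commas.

25, 24, 33, 12, 13, 20, 15, 8, 6, 28

In-order visits the left subtree, then the node, then the right subtree.
At 28: go left to 20.
  At 20: go left to 33.
    At 33: go left to 24.
      At 24: go left to 25.
        25 is a leaf — visit 25.
      Visit 24.
      At 24: no right child.
    Visit 33.
    At 33: go right to 13.
      At 13: go left to 12.
        12 is a leaf — visit 12.
      Visit 13.
      At 13: no right child.
  Visit 20.
  At 20: go right to 6.
    At 6: go left to 8.
      At 8: go left to 15.
        15 is a leaf — visit 15.
      Visit 8.
      At 8: no right child.
    Visit 6.
    At 6: no right child.
Visit 28.
At 28: no right child.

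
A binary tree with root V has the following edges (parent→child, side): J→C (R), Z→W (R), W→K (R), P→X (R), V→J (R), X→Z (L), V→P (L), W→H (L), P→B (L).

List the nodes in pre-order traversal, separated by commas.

Pre-order visits the node, then its left subtree, then its right subtree.
Visit V.
At V: go left to P.
  Visit P.
  At P: go left to B.
    B is a leaf — visit B.
  At P: go right to X.
    Visit X.
    At X: go left to Z.
      Visit Z.
      At Z: no left child.
      At Z: go right to W.
        Visit W.
        At W: go left to H.
          H is a leaf — visit H.
        At W: go right to K.
          K is a leaf — visit K.
    At X: no right child.
At V: go right to J.
  Visit J.
  At J: no left child.
  At J: go right to C.
    C is a leaf — visit C.

V, P, B, X, Z, W, H, K, J, C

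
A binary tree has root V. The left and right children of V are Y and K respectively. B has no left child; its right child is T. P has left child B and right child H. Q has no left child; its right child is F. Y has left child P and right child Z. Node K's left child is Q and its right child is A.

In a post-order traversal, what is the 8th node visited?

Post-order visits the left subtree, then the right subtree, then the node.
At V: go left to Y.
  At Y: go left to P.
    At P: go left to B.
      At B: no left child.
      At B: go right to T.
        T is a leaf — visit T.
      Visit B.
    At P: go right to H.
      H is a leaf — visit H.
    Visit P.
  At Y: go right to Z.
    Z is a leaf — visit Z.
  Visit Y.
At V: go right to K.
  At K: go left to Q.
    At Q: no left child.
    At Q: go right to F.
      F is a leaf — visit F.
    Visit Q.
  At K: go right to A.
    A is a leaf — visit A.
  Visit K.
Visit V.
Full post-order sequence: T, B, H, P, Z, Y, F, Q, A, K, V.

Q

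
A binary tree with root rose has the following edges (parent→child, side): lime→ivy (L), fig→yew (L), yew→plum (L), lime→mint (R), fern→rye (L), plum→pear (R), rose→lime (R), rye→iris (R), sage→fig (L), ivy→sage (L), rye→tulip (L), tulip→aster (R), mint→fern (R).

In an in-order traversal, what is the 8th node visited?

lime

In-order visits the left subtree, then the node, then the right subtree.
At rose: no left child.
Visit rose.
At rose: go right to lime.
  At lime: go left to ivy.
    At ivy: go left to sage.
      At sage: go left to fig.
        At fig: go left to yew.
          At yew: go left to plum.
            At plum: no left child.
            Visit plum.
            At plum: go right to pear.
              pear is a leaf — visit pear.
          Visit yew.
          At yew: no right child.
        Visit fig.
        At fig: no right child.
      Visit sage.
      At sage: no right child.
    Visit ivy.
    At ivy: no right child.
  Visit lime.
  At lime: go right to mint.
    At mint: no left child.
    Visit mint.
    At mint: go right to fern.
      At fern: go left to rye.
        At rye: go left to tulip.
          At tulip: no left child.
          Visit tulip.
          At tulip: go right to aster.
            aster is a leaf — visit aster.
        Visit rye.
        At rye: go right to iris.
          iris is a leaf — visit iris.
      Visit fern.
      At fern: no right child.
Full in-order sequence: rose, plum, pear, yew, fig, sage, ivy, lime, mint, tulip, aster, rye, iris, fern.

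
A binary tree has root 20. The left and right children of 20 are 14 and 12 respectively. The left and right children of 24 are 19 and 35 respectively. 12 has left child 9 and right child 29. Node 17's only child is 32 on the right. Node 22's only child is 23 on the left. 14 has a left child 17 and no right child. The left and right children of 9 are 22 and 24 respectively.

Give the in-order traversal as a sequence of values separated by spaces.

In-order visits the left subtree, then the node, then the right subtree.
At 20: go left to 14.
  At 14: go left to 17.
    At 17: no left child.
    Visit 17.
    At 17: go right to 32.
      32 is a leaf — visit 32.
  Visit 14.
  At 14: no right child.
Visit 20.
At 20: go right to 12.
  At 12: go left to 9.
    At 9: go left to 22.
      At 22: go left to 23.
        23 is a leaf — visit 23.
      Visit 22.
      At 22: no right child.
    Visit 9.
    At 9: go right to 24.
      At 24: go left to 19.
        19 is a leaf — visit 19.
      Visit 24.
      At 24: go right to 35.
        35 is a leaf — visit 35.
  Visit 12.
  At 12: go right to 29.
    29 is a leaf — visit 29.

17 32 14 20 23 22 9 19 24 35 12 29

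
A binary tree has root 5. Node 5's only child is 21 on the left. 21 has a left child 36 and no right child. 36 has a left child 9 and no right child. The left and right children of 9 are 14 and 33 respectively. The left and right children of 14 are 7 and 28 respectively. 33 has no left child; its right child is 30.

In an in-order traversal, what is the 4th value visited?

In-order visits the left subtree, then the node, then the right subtree.
At 5: go left to 21.
  At 21: go left to 36.
    At 36: go left to 9.
      At 9: go left to 14.
        At 14: go left to 7.
          7 is a leaf — visit 7.
        Visit 14.
        At 14: go right to 28.
          28 is a leaf — visit 28.
      Visit 9.
      At 9: go right to 33.
        At 33: no left child.
        Visit 33.
        At 33: go right to 30.
          30 is a leaf — visit 30.
    Visit 36.
    At 36: no right child.
  Visit 21.
  At 21: no right child.
Visit 5.
At 5: no right child.
Full in-order sequence: 7, 14, 28, 9, 33, 30, 36, 21, 5.

9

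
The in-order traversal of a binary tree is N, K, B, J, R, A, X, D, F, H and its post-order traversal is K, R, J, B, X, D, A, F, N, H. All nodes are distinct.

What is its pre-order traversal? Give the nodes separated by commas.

H, N, F, A, B, K, J, R, D, X

The last element of post-order is the root; it splits in-order into left and right subtrees.
Root H: left subtree has 9 nodes {N, K, B, J, R, A, X, D, F}, right has 0 { }.
  Root N: left subtree has 0 nodes { }, right has 8 {K, B, J, R, A, X, D, F}.
    Root F: left subtree has 7 nodes {K, B, J, R, A, X, D}, right has 0 { }.
      Root A: left subtree has 4 nodes {K, B, J, R}, right has 2 {X, D}.
        Root B: left subtree has 1 node {K}, right has 2 {J, R}.
          Root J: left subtree has 0 nodes { }, right has 1 {R}.
        Root D: left subtree has 1 node {X}, right has 0 { }.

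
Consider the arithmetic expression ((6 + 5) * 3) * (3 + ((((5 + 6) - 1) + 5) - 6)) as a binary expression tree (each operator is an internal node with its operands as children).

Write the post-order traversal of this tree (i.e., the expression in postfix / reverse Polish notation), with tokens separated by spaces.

Post-order on an expression tree gives postfix notation: for each operator, emit left operand, right operand, then the operator.

6 5 + 3 * 3 5 6 + 1 - 5 + 6 - + *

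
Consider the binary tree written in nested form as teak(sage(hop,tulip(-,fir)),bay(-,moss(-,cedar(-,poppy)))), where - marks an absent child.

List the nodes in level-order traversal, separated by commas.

Level-order visits nodes level by level from the root, left to right within each level.
Level 0: teak
Level 1: sage, bay
Level 2: hop, tulip, moss
Level 3: fir, cedar
Level 4: poppy

teak, sage, bay, hop, tulip, moss, fir, cedar, poppy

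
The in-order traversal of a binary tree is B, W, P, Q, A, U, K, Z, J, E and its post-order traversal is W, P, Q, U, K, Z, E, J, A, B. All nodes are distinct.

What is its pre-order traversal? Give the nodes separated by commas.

B, A, Q, P, W, J, Z, K, U, E

The last element of post-order is the root; it splits in-order into left and right subtrees.
Root B: left subtree has 0 nodes { }, right has 9 {W, P, Q, A, U, K, Z, J, E}.
  Root A: left subtree has 3 nodes {W, P, Q}, right has 5 {U, K, Z, J, E}.
    Root Q: left subtree has 2 nodes {W, P}, right has 0 { }.
      Root P: left subtree has 1 node {W}, right has 0 { }.
    Root J: left subtree has 3 nodes {U, K, Z}, right has 1 {E}.
      Root Z: left subtree has 2 nodes {U, K}, right has 0 { }.
        Root K: left subtree has 1 node {U}, right has 0 { }.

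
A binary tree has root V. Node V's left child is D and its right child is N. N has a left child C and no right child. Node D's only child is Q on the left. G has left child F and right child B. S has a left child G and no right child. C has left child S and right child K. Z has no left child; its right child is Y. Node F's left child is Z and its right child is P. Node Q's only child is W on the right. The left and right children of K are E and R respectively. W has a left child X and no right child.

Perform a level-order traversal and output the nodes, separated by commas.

Level-order visits nodes level by level from the root, left to right within each level.
Level 0: V
Level 1: D, N
Level 2: Q, C
Level 3: W, S, K
Level 4: X, G, E, R
Level 5: F, B
Level 6: Z, P
Level 7: Y

V, D, N, Q, C, W, S, K, X, G, E, R, F, B, Z, P, Y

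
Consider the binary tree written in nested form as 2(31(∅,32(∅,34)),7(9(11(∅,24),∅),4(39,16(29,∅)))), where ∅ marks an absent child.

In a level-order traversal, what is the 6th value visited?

4

Level-order visits nodes level by level from the root, left to right within each level.
Level 0: 2
Level 1: 31, 7
Level 2: 32, 9, 4
Level 3: 34, 11, 39, 16
Level 4: 24, 29
Full level-order sequence: 2, 31, 7, 32, 9, 4, 34, 11, 39, 16, 24, 29.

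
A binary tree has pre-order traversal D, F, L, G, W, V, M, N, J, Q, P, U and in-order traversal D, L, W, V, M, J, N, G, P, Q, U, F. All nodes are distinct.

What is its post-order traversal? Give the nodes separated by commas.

J, N, M, V, W, P, U, Q, G, L, F, D

The first element of pre-order is the root; it splits in-order into left and right subtrees.
Root D: left subtree has 0 nodes { }, right has 11 {L, W, V, M, J, N, G, P, Q, U, F}.
  Root F: left subtree has 10 nodes {L, W, V, M, J, N, G, P, Q, U}, right has 0 { }.
    Root L: left subtree has 0 nodes { }, right has 9 {W, V, M, J, N, G, P, Q, U}.
      Root G: left subtree has 5 nodes {W, V, M, J, N}, right has 3 {P, Q, U}.
        Root W: left subtree has 0 nodes { }, right has 4 {V, M, J, N}.
          Root V: left subtree has 0 nodes { }, right has 3 {M, J, N}.
            Root M: left subtree has 0 nodes { }, right has 2 {J, N}.
              Root N: left subtree has 1 node {J}, right has 0 { }.
        Root Q: left subtree has 1 node {P}, right has 1 {U}.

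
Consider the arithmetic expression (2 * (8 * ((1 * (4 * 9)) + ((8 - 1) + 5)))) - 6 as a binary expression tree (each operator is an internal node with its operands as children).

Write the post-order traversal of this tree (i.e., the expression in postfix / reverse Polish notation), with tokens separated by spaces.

Post-order on an expression tree gives postfix notation: for each operator, emit left operand, right operand, then the operator.

2 8 1 4 9 * * 8 1 - 5 + + * * 6 -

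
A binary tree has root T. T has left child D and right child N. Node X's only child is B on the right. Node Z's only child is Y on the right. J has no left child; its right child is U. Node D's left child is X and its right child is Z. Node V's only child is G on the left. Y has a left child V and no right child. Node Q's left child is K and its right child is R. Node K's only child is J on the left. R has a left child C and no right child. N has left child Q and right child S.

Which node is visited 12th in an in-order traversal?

In-order visits the left subtree, then the node, then the right subtree.
At T: go left to D.
  At D: go left to X.
    At X: no left child.
    Visit X.
    At X: go right to B.
      B is a leaf — visit B.
  Visit D.
  At D: go right to Z.
    At Z: no left child.
    Visit Z.
    At Z: go right to Y.
      At Y: go left to V.
        At V: go left to G.
          G is a leaf — visit G.
        Visit V.
        At V: no right child.
      Visit Y.
      At Y: no right child.
Visit T.
At T: go right to N.
  At N: go left to Q.
    At Q: go left to K.
      At K: go left to J.
        At J: no left child.
        Visit J.
        At J: go right to U.
          U is a leaf — visit U.
      Visit K.
      At K: no right child.
    Visit Q.
    At Q: go right to R.
      At R: go left to C.
        C is a leaf — visit C.
      Visit R.
      At R: no right child.
  Visit N.
  At N: go right to S.
    S is a leaf — visit S.
Full in-order sequence: X, B, D, Z, G, V, Y, T, J, U, K, Q, C, R, N, S.

Q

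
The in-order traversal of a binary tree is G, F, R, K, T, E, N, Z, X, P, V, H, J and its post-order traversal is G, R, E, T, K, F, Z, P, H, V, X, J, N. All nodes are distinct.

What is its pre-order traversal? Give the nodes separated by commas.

N, F, G, K, R, T, E, J, X, Z, V, P, H

The last element of post-order is the root; it splits in-order into left and right subtrees.
Root N: left subtree has 6 nodes {G, F, R, K, T, E}, right has 6 {Z, X, P, V, H, J}.
  Root F: left subtree has 1 node {G}, right has 4 {R, K, T, E}.
    Root K: left subtree has 1 node {R}, right has 2 {T, E}.
      Root T: left subtree has 0 nodes { }, right has 1 {E}.
  Root J: left subtree has 5 nodes {Z, X, P, V, H}, right has 0 { }.
    Root X: left subtree has 1 node {Z}, right has 3 {P, V, H}.
      Root V: left subtree has 1 node {P}, right has 1 {H}.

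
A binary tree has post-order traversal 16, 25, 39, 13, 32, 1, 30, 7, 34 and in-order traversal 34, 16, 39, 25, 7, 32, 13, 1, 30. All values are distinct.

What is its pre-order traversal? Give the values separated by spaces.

The last element of post-order is the root; it splits in-order into left and right subtrees.
Root 34: left subtree has 0 nodes { }, right has 8 {16, 39, 25, 7, 32, 13, 1, 30}.
  Root 7: left subtree has 3 nodes {16, 39, 25}, right has 4 {32, 13, 1, 30}.
    Root 39: left subtree has 1 node {16}, right has 1 {25}.
    Root 30: left subtree has 3 nodes {32, 13, 1}, right has 0 { }.
      Root 1: left subtree has 2 nodes {32, 13}, right has 0 { }.
        Root 32: left subtree has 0 nodes { }, right has 1 {13}.

34 7 39 16 25 30 1 32 13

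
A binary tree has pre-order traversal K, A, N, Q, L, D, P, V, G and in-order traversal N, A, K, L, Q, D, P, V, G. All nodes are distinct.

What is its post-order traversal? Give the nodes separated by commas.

The first element of pre-order is the root; it splits in-order into left and right subtrees.
Root K: left subtree has 2 nodes {N, A}, right has 6 {L, Q, D, P, V, G}.
  Root A: left subtree has 1 node {N}, right has 0 { }.
  Root Q: left subtree has 1 node {L}, right has 4 {D, P, V, G}.
    Root D: left subtree has 0 nodes { }, right has 3 {P, V, G}.
      Root P: left subtree has 0 nodes { }, right has 2 {V, G}.
        Root V: left subtree has 0 nodes { }, right has 1 {G}.

N, A, L, G, V, P, D, Q, K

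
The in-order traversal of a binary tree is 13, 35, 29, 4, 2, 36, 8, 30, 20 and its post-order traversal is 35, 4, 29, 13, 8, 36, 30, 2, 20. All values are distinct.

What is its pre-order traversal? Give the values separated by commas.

The last element of post-order is the root; it splits in-order into left and right subtrees.
Root 20: left subtree has 8 nodes {13, 35, 29, 4, 2, 36, 8, 30}, right has 0 { }.
  Root 2: left subtree has 4 nodes {13, 35, 29, 4}, right has 3 {36, 8, 30}.
    Root 13: left subtree has 0 nodes { }, right has 3 {35, 29, 4}.
      Root 29: left subtree has 1 node {35}, right has 1 {4}.
    Root 30: left subtree has 2 nodes {36, 8}, right has 0 { }.
      Root 36: left subtree has 0 nodes { }, right has 1 {8}.

20, 2, 13, 29, 35, 4, 30, 36, 8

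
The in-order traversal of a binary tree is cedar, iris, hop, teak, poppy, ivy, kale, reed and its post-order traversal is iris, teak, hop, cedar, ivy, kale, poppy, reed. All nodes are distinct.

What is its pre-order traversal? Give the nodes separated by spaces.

The last element of post-order is the root; it splits in-order into left and right subtrees.
Root reed: left subtree has 7 nodes {cedar, iris, hop, teak, poppy, ivy, kale}, right has 0 { }.
  Root poppy: left subtree has 4 nodes {cedar, iris, hop, teak}, right has 2 {ivy, kale}.
    Root cedar: left subtree has 0 nodes { }, right has 3 {iris, hop, teak}.
      Root hop: left subtree has 1 node {iris}, right has 1 {teak}.
    Root kale: left subtree has 1 node {ivy}, right has 0 { }.

reed poppy cedar hop iris teak kale ivy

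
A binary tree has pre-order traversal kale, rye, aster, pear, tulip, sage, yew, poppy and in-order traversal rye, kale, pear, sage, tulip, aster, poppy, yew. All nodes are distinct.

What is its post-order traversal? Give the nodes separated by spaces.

rye sage tulip pear poppy yew aster kale

The first element of pre-order is the root; it splits in-order into left and right subtrees.
Root kale: left subtree has 1 node {rye}, right has 6 {pear, sage, tulip, aster, poppy, yew}.
  Root aster: left subtree has 3 nodes {pear, sage, tulip}, right has 2 {poppy, yew}.
    Root pear: left subtree has 0 nodes { }, right has 2 {sage, tulip}.
      Root tulip: left subtree has 1 node {sage}, right has 0 { }.
    Root yew: left subtree has 1 node {poppy}, right has 0 { }.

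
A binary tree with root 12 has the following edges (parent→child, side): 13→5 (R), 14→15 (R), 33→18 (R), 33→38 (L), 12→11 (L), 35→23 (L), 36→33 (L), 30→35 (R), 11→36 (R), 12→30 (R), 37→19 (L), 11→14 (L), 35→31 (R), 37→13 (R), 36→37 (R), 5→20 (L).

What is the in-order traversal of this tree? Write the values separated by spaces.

In-order visits the left subtree, then the node, then the right subtree.
At 12: go left to 11.
  At 11: go left to 14.
    At 14: no left child.
    Visit 14.
    At 14: go right to 15.
      15 is a leaf — visit 15.
  Visit 11.
  At 11: go right to 36.
    At 36: go left to 33.
      At 33: go left to 38.
        38 is a leaf — visit 38.
      Visit 33.
      At 33: go right to 18.
        18 is a leaf — visit 18.
    Visit 36.
    At 36: go right to 37.
      At 37: go left to 19.
        19 is a leaf — visit 19.
      Visit 37.
      At 37: go right to 13.
        At 13: no left child.
        Visit 13.
        At 13: go right to 5.
          At 5: go left to 20.
            20 is a leaf — visit 20.
          Visit 5.
          At 5: no right child.
Visit 12.
At 12: go right to 30.
  At 30: no left child.
  Visit 30.
  At 30: go right to 35.
    At 35: go left to 23.
      23 is a leaf — visit 23.
    Visit 35.
    At 35: go right to 31.
      31 is a leaf — visit 31.

14 15 11 38 33 18 36 19 37 13 20 5 12 30 23 35 31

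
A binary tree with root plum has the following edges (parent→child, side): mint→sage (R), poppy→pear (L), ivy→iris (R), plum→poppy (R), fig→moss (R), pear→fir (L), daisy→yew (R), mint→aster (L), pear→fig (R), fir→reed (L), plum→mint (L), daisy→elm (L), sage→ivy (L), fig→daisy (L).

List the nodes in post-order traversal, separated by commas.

aster, iris, ivy, sage, mint, reed, fir, elm, yew, daisy, moss, fig, pear, poppy, plum

Post-order visits the left subtree, then the right subtree, then the node.
At plum: go left to mint.
  At mint: go left to aster.
    aster is a leaf — visit aster.
  At mint: go right to sage.
    At sage: go left to ivy.
      At ivy: no left child.
      At ivy: go right to iris.
        iris is a leaf — visit iris.
      Visit ivy.
    At sage: no right child.
    Visit sage.
  Visit mint.
At plum: go right to poppy.
  At poppy: go left to pear.
    At pear: go left to fir.
      At fir: go left to reed.
        reed is a leaf — visit reed.
      At fir: no right child.
      Visit fir.
    At pear: go right to fig.
      At fig: go left to daisy.
        At daisy: go left to elm.
          elm is a leaf — visit elm.
        At daisy: go right to yew.
          yew is a leaf — visit yew.
        Visit daisy.
      At fig: go right to moss.
        moss is a leaf — visit moss.
      Visit fig.
    Visit pear.
  At poppy: no right child.
  Visit poppy.
Visit plum.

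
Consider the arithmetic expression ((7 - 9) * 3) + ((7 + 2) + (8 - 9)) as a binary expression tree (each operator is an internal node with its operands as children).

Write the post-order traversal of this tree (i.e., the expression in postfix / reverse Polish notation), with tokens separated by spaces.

Post-order on an expression tree gives postfix notation: for each operator, emit left operand, right operand, then the operator.

7 9 - 3 * 7 2 + 8 9 - + +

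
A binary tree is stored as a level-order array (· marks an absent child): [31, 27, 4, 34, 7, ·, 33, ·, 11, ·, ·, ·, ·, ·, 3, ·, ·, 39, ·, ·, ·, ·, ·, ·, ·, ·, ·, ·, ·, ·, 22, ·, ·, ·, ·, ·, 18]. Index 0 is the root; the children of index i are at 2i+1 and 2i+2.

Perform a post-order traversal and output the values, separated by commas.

18, 39, 11, 34, 7, 27, 22, 3, 33, 4, 31

Post-order visits the left subtree, then the right subtree, then the node.
At 31: go left to 27.
  At 27: go left to 34.
    At 34: no left child.
    At 34: go right to 11.
      At 11: go left to 39.
        At 39: no left child.
        At 39: go right to 18.
          18 is a leaf — visit 18.
        Visit 39.
      At 11: no right child.
      Visit 11.
    Visit 34.
  At 27: go right to 7.
    7 is a leaf — visit 7.
  Visit 27.
At 31: go right to 4.
  At 4: no left child.
  At 4: go right to 33.
    At 33: no left child.
    At 33: go right to 3.
      At 3: no left child.
      At 3: go right to 22.
        22 is a leaf — visit 22.
      Visit 3.
    Visit 33.
  Visit 4.
Visit 31.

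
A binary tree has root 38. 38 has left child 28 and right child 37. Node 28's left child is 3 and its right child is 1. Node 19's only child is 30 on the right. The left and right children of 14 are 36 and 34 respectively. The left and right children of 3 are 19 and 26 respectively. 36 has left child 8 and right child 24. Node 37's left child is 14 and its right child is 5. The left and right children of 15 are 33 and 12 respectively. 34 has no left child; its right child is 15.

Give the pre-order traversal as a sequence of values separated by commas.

Pre-order visits the node, then its left subtree, then its right subtree.
Visit 38.
At 38: go left to 28.
  Visit 28.
  At 28: go left to 3.
    Visit 3.
    At 3: go left to 19.
      Visit 19.
      At 19: no left child.
      At 19: go right to 30.
        30 is a leaf — visit 30.
    At 3: go right to 26.
      26 is a leaf — visit 26.
  At 28: go right to 1.
    1 is a leaf — visit 1.
At 38: go right to 37.
  Visit 37.
  At 37: go left to 14.
    Visit 14.
    At 14: go left to 36.
      Visit 36.
      At 36: go left to 8.
        8 is a leaf — visit 8.
      At 36: go right to 24.
        24 is a leaf — visit 24.
    At 14: go right to 34.
      Visit 34.
      At 34: no left child.
      At 34: go right to 15.
        Visit 15.
        At 15: go left to 33.
          33 is a leaf — visit 33.
        At 15: go right to 12.
          12 is a leaf — visit 12.
  At 37: go right to 5.
    5 is a leaf — visit 5.

38, 28, 3, 19, 30, 26, 1, 37, 14, 36, 8, 24, 34, 15, 33, 12, 5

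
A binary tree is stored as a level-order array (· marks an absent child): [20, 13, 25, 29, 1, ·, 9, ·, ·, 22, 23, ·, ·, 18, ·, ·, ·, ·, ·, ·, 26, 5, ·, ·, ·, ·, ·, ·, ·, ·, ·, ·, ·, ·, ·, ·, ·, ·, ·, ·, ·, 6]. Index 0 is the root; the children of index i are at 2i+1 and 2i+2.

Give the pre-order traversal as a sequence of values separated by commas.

Pre-order visits the node, then its left subtree, then its right subtree.
Visit 20.
At 20: go left to 13.
  Visit 13.
  At 13: go left to 29.
    29 is a leaf — visit 29.
  At 13: go right to 1.
    Visit 1.
    At 1: go left to 22.
      Visit 22.
      At 22: no left child.
      At 22: go right to 26.
        Visit 26.
        At 26: go left to 6.
          6 is a leaf — visit 6.
        At 26: no right child.
    At 1: go right to 23.
      Visit 23.
      At 23: go left to 5.
        5 is a leaf — visit 5.
      At 23: no right child.
At 20: go right to 25.
  Visit 25.
  At 25: no left child.
  At 25: go right to 9.
    Visit 9.
    At 9: go left to 18.
      18 is a leaf — visit 18.
    At 9: no right child.

20, 13, 29, 1, 22, 26, 6, 23, 5, 25, 9, 18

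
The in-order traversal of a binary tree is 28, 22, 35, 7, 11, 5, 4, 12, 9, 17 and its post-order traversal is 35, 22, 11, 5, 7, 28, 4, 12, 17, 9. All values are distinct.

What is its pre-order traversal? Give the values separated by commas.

The last element of post-order is the root; it splits in-order into left and right subtrees.
Root 9: left subtree has 8 nodes {28, 22, 35, 7, 11, 5, 4, 12}, right has 1 {17}.
  Root 12: left subtree has 7 nodes {28, 22, 35, 7, 11, 5, 4}, right has 0 { }.
    Root 4: left subtree has 6 nodes {28, 22, 35, 7, 11, 5}, right has 0 { }.
      Root 28: left subtree has 0 nodes { }, right has 5 {22, 35, 7, 11, 5}.
        Root 7: left subtree has 2 nodes {22, 35}, right has 2 {11, 5}.
          Root 22: left subtree has 0 nodes { }, right has 1 {35}.
          Root 5: left subtree has 1 node {11}, right has 0 { }.

9, 12, 4, 28, 7, 22, 35, 5, 11, 17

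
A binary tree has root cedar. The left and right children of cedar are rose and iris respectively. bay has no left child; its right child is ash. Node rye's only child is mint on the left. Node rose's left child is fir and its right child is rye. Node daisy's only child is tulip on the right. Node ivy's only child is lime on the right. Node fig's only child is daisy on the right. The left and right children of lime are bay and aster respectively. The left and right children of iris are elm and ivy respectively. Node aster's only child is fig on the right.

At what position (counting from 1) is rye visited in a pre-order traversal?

4

Pre-order visits the node, then its left subtree, then its right subtree.
Visit cedar.
At cedar: go left to rose.
  Visit rose.
  At rose: go left to fir.
    fir is a leaf — visit fir.
  At rose: go right to rye.
    Visit rye.
    At rye: go left to mint.
      mint is a leaf — visit mint.
    At rye: no right child.
At cedar: go right to iris.
  Visit iris.
  At iris: go left to elm.
    elm is a leaf — visit elm.
  At iris: go right to ivy.
    Visit ivy.
    At ivy: no left child.
    At ivy: go right to lime.
      Visit lime.
      At lime: go left to bay.
        Visit bay.
        At bay: no left child.
        At bay: go right to ash.
          ash is a leaf — visit ash.
      At lime: go right to aster.
        Visit aster.
        At aster: no left child.
        At aster: go right to fig.
          Visit fig.
          At fig: no left child.
          At fig: go right to daisy.
            Visit daisy.
            At daisy: no left child.
            At daisy: go right to tulip.
              tulip is a leaf — visit tulip.
Full pre-order sequence: cedar, rose, fir, rye, mint, iris, elm, ivy, lime, bay, ash, aster, fig, daisy, tulip.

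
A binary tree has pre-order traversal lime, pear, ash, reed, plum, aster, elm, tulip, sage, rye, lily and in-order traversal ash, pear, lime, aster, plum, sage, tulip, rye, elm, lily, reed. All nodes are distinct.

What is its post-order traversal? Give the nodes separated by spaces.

ash pear aster sage rye tulip lily elm plum reed lime

The first element of pre-order is the root; it splits in-order into left and right subtrees.
Root lime: left subtree has 2 nodes {ash, pear}, right has 8 {aster, plum, sage, tulip, rye, elm, lily, reed}.
  Root pear: left subtree has 1 node {ash}, right has 0 { }.
  Root reed: left subtree has 7 nodes {aster, plum, sage, tulip, rye, elm, lily}, right has 0 { }.
    Root plum: left subtree has 1 node {aster}, right has 5 {sage, tulip, rye, elm, lily}.
      Root elm: left subtree has 3 nodes {sage, tulip, rye}, right has 1 {lily}.
        Root tulip: left subtree has 1 node {sage}, right has 1 {rye}.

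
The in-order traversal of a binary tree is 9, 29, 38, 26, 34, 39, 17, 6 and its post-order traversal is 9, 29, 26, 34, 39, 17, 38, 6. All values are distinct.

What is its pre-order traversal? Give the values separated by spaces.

The last element of post-order is the root; it splits in-order into left and right subtrees.
Root 6: left subtree has 7 nodes {9, 29, 38, 26, 34, 39, 17}, right has 0 { }.
  Root 38: left subtree has 2 nodes {9, 29}, right has 4 {26, 34, 39, 17}.
    Root 29: left subtree has 1 node {9}, right has 0 { }.
    Root 17: left subtree has 3 nodes {26, 34, 39}, right has 0 { }.
      Root 39: left subtree has 2 nodes {26, 34}, right has 0 { }.
        Root 34: left subtree has 1 node {26}, right has 0 { }.

6 38 29 9 17 39 34 26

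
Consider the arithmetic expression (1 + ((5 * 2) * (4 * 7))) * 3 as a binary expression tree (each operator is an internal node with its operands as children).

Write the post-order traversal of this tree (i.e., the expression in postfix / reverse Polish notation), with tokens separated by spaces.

1 5 2 * 4 7 * * + 3 *

Post-order on an expression tree gives postfix notation: for each operator, emit left operand, right operand, then the operator.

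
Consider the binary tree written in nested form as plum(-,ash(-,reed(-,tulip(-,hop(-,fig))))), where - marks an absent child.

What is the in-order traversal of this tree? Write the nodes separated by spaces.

plum ash reed tulip hop fig

In-order visits the left subtree, then the node, then the right subtree.
At plum: no left child.
Visit plum.
At plum: go right to ash.
  At ash: no left child.
  Visit ash.
  At ash: go right to reed.
    At reed: no left child.
    Visit reed.
    At reed: go right to tulip.
      At tulip: no left child.
      Visit tulip.
      At tulip: go right to hop.
        At hop: no left child.
        Visit hop.
        At hop: go right to fig.
          fig is a leaf — visit fig.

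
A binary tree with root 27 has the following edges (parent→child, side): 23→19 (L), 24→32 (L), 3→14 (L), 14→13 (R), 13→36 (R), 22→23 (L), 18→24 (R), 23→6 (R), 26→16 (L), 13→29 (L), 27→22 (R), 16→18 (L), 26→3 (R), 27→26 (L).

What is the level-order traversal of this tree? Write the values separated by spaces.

Level-order visits nodes level by level from the root, left to right within each level.
Level 0: 27
Level 1: 26, 22
Level 2: 16, 3, 23
Level 3: 18, 14, 19, 6
Level 4: 24, 13
Level 5: 32, 29, 36

27 26 22 16 3 23 18 14 19 6 24 13 32 29 36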